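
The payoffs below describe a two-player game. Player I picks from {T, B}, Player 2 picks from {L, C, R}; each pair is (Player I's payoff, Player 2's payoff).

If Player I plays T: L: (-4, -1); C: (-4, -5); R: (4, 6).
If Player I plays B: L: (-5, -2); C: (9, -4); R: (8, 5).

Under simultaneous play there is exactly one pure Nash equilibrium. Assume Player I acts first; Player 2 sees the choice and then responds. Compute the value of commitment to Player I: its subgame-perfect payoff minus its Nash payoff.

0

Solve by backward induction (Player I leads).
- T: BR = R, leader payoff 4.
- B: BR = R, leader payoff 8.
Maximizing over 4, 8, Player I chooses B. Subgame-perfect outcome: (B, R) with payoffs (8, 5).
For the simultaneous game, intersect best replies.
Player I's best replies: L→T; C→B; R→B.
Player 2's best replies: T→R; B→R.
Only (B, R) has each player best-responding; Nash payoffs (8, 5).
Player I's commitment gain: 8 − 8 = 0.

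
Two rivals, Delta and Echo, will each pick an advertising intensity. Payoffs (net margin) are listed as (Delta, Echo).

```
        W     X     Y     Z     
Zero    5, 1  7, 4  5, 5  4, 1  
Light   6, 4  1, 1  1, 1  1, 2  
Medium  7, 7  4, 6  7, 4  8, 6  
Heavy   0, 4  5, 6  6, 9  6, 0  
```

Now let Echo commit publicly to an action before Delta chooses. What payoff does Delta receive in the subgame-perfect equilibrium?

Work backward from Delta's decision.
- W → Delta plays Medium (best of 5, 6, 7, 0); Echo gets 7.
- X → Delta plays Zero (best of 7, 1, 4, 5); Echo gets 4.
- Y → Delta plays Medium (best of 5, 1, 7, 6); Echo gets 4.
- Z → Delta plays Medium (best of 4, 1, 8, 6); Echo gets 6.
Maximizing over 7, 4, 4, 6, Echo chooses W. Subgame-perfect outcome: (Medium, W) with payoffs (7, 7).

7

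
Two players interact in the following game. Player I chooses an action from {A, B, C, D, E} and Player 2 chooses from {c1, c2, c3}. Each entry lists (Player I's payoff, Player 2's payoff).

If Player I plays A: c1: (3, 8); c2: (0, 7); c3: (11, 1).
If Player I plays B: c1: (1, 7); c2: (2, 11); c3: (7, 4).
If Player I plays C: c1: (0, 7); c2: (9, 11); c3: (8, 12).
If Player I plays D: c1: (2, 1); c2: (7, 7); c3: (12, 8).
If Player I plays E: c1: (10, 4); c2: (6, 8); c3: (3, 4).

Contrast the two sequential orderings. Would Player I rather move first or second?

If Player I leads: Player 2's best replies are A→c1, B→c2, C→c3, D→c3, E→c2; Player I's induced payoffs 3, 2, 8, 12, 6; outcome (D, c3), payoffs (12, 8).
If Player 2 leads: Player I's best replies are c1→E, c2→C, c3→D; Player 2's induced payoffs 4, 11, 8; outcome (C, c2), payoffs (9, 11).
Player I gets 12 moving first and 9 moving second, so Player I prefers to move first.

first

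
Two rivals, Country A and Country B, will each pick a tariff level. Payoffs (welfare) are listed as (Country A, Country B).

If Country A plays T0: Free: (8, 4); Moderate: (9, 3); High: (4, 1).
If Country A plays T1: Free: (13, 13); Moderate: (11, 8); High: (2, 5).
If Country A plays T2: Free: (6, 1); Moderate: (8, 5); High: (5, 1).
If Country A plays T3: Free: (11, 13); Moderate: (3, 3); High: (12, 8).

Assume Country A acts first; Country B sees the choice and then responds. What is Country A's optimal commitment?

T1

Country B best-responds to each possible Country A move:
- T0: Country B compares 4, 3, 1 and picks Free; Country A would get 8.
- T1: Country B compares 13, 8, 5 and picks Free; Country A would get 13.
- T2: Country B compares 1, 5, 1 and picks Moderate; Country A would get 8.
- T3: Country B compares 13, 3, 8 and picks Free; Country A would get 11.
Among 8, 13, 8, 11, the best is 13 at T1. Subgame-perfect outcome: (T1, Free) with payoffs (13, 13).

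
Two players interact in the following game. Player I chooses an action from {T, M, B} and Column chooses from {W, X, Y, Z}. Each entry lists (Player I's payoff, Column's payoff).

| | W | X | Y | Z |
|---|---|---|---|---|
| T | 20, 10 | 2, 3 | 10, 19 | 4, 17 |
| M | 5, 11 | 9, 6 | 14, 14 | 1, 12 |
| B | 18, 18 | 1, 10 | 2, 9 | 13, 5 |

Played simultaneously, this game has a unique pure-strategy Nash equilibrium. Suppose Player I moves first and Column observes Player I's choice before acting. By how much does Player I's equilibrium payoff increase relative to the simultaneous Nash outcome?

4

Backward induction with Player I moving first.
- T → Column plays Y (best of 10, 3, 19, 17); Player I gets 10.
- M → Column plays Y (best of 11, 6, 14, 12); Player I gets 14.
- B → Column plays W (best of 18, 10, 9, 5); Player I gets 18.
Player I's induced payoffs are 10, 14, 18, so Player I commits to B. Subgame-perfect outcome: (B, W) with payoffs (18, 18).
Now find the simultaneous Nash equilibrium.
Player I's best replies: W→T; X→M; Y→M; Z→B.
Column's best replies: T→Y; M→Y; B→W.
The unique mutual best reply is (M, Y), giving (14, 14).
Player I's commitment gain: 18 − 14 = 4.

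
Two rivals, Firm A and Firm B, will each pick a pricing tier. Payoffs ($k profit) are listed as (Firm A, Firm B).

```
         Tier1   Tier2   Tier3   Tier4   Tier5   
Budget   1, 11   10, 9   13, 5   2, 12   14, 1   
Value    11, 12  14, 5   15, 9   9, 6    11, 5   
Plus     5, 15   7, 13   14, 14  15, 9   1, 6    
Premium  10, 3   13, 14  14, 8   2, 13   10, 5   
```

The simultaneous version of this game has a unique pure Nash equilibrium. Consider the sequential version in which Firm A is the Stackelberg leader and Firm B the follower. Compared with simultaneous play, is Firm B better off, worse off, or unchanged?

Work backward from Firm B's decision.
- Budget: BR = Tier4, leader payoff 2.
- Value: BR = Tier1, leader payoff 11.
- Plus: BR = Tier1, leader payoff 5.
- Premium: BR = Tier2, leader payoff 13.
Among 2, 11, 5, 13, the best is 13 at Premium. Subgame-perfect outcome: (Premium, Tier2) with payoffs (13, 14).
For the simultaneous game, intersect best replies.
Firm A's best replies: Tier1→Value; Tier2→Value; Tier3→Value; Tier4→Plus; Tier5→Budget.
Firm B's best replies: Budget→Tier4; Value→Tier1; Plus→Tier1; Premium→Tier2.
Only (Value, Tier1) has each player best-responding; Nash payoffs (11, 12).
Firm B earns 14 sequentially versus 12 at the Nash outcome: better off.

better off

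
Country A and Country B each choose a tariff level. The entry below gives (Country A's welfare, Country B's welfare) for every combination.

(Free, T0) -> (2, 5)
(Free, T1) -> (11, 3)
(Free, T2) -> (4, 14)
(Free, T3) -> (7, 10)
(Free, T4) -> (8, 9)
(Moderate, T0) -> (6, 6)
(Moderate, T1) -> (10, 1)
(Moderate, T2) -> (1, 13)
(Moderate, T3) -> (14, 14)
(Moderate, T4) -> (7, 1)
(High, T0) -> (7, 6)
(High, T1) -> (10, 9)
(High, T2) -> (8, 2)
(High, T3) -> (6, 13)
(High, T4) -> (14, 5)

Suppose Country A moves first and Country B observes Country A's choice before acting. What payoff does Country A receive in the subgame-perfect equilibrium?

Country B best-responds to each possible Country A move:
- Free → Country B plays T2 (best of 5, 3, 14, 10, 9); Country A gets 4.
- Moderate → Country B plays T3 (best of 6, 1, 13, 14, 1); Country A gets 14.
- High → Country B plays T3 (best of 6, 9, 2, 13, 5); Country A gets 6.
Country A's induced payoffs are 4, 14, 6, so Country A commits to Moderate. Subgame-perfect outcome: (Moderate, T3) with payoffs (14, 14).

14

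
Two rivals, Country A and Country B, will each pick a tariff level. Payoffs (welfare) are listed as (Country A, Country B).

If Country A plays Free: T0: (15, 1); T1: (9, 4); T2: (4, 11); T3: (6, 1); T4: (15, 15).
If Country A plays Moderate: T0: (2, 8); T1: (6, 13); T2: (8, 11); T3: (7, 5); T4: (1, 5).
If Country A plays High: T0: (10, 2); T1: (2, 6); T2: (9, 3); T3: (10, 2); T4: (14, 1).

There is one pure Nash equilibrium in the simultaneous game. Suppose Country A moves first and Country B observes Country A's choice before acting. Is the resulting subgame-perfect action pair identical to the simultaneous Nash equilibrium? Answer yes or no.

yes

Work backward from Country B's decision.
- Free: BR = T4, leader payoff 15.
- Moderate: BR = T1, leader payoff 6.
- High: BR = T1, leader payoff 2.
Among 15, 6, 2, the best is 15 at Free. Subgame-perfect outcome: (Free, T4) with payoffs (15, 15).
Under simultaneous play:
Country A's best replies: T0→Free; T1→Free; T2→High; T3→High; T4→Free.
Country B's best replies: Free→T4; Moderate→T1; High→T1.
Only (Free, T4) has each player best-responding; Nash payoffs (15, 15).
Sequential outcome (Free, T4) coincides with the Nash profile (Free, T4).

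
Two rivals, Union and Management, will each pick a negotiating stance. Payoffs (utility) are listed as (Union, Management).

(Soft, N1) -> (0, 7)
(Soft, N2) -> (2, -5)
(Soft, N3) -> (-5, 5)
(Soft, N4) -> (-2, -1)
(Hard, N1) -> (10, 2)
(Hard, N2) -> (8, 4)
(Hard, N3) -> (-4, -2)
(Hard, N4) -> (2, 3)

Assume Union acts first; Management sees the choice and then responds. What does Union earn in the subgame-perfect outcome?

Solve by backward induction (Union leads).
- Soft: Management compares 7, -5, 5, -1 and picks N1; Union would get 0.
- Hard: Management compares 2, 4, -2, 3 and picks N2; Union would get 8.
Maximizing over 0, 8, Union chooses Hard. Subgame-perfect outcome: (Hard, N2) with payoffs (8, 4).

8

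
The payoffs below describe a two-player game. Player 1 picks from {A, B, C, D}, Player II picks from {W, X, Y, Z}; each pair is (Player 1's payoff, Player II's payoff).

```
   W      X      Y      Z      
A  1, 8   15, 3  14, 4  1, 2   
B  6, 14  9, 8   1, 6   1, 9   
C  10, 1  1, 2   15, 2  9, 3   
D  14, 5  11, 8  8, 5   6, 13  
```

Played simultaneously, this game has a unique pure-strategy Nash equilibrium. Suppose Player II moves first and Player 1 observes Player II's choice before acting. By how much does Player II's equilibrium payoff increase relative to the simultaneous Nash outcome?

2

Player 1 best-responds to each possible Player II move:
- W: BR = D, leader payoff 5.
- X: BR = A, leader payoff 3.
- Y: BR = C, leader payoff 2.
- Z: BR = C, leader payoff 3.
Player II's induced payoffs are 5, 3, 2, 3, so Player II commits to W. Subgame-perfect outcome: (D, W) with payoffs (14, 5).
Under simultaneous play:
Player 1's best replies: W→D; X→A; Y→C; Z→C.
Player II's best replies: A→W; B→W; C→Z; D→Z.
The unique mutual best reply is (C, Z), giving (9, 3).
Player II's commitment gain: 5 − 3 = 2.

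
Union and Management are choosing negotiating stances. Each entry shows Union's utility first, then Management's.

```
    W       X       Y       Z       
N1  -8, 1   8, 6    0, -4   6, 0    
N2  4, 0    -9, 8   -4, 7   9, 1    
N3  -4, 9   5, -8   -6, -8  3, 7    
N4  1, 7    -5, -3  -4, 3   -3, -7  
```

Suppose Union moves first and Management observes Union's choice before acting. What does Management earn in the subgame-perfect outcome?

6

Management best-responds to each possible Union move:
- N1 → Management plays X (best of 1, 6, -4, 0); Union gets 8.
- N2 → Management plays X (best of 0, 8, 7, 1); Union gets -9.
- N3 → Management plays W (best of 9, -8, -8, 7); Union gets -4.
- N4 → Management plays W (best of 7, -3, 3, -7); Union gets 1.
Among 8, -9, -4, 1, the best is 8 at N1. Subgame-perfect outcome: (N1, X) with payoffs (8, 6).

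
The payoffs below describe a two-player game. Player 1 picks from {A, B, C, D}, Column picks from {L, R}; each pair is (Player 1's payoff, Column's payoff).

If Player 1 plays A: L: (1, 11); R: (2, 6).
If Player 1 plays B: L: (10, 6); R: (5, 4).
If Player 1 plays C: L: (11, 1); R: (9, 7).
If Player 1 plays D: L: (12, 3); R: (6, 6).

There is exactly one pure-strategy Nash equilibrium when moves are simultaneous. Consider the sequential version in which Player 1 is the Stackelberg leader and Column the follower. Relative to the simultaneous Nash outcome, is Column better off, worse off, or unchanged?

Work backward from Column's decision.
- A: BR = L, leader payoff 1.
- B: BR = L, leader payoff 10.
- C: BR = R, leader payoff 9.
- D: BR = R, leader payoff 6.
Among 1, 10, 9, 6, the best is 10 at B. Subgame-perfect outcome: (B, L) with payoffs (10, 6).
For the simultaneous game, intersect best replies.
Player 1's best replies: L→D; R→C.
Column's best replies: A→L; B→L; C→R; D→R.
Only (C, R) has each player best-responding; Nash payoffs (9, 7).
Column earns 6 sequentially versus 7 at the Nash outcome: worse off.

worse off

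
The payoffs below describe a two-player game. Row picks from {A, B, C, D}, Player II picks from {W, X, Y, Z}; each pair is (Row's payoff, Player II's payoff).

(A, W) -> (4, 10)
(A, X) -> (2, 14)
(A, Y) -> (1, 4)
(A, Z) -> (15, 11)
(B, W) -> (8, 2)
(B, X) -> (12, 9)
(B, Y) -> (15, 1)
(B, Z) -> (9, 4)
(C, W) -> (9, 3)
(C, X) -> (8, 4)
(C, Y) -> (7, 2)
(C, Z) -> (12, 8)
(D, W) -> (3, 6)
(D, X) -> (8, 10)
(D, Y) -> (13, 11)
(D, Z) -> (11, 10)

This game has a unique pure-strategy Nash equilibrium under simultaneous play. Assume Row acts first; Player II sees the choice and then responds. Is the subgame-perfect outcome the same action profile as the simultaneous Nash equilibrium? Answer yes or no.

no

Work backward from Player II's decision.
- A: BR = X, leader payoff 2.
- B: BR = X, leader payoff 12.
- C: BR = Z, leader payoff 12.
- D: BR = Y, leader payoff 13.
Row's induced payoffs are 2, 12, 12, 13, so Row commits to D. Subgame-perfect outcome: (D, Y) with payoffs (13, 11).
Now find the simultaneous Nash equilibrium.
Row's best replies: W→C; X→B; Y→B; Z→A.
Player II's best replies: A→X; B→X; C→Z; D→Y.
Only (B, X) has each player best-responding; Nash payoffs (12, 9).
Sequential outcome (D, Y) differs from the Nash profile (B, X).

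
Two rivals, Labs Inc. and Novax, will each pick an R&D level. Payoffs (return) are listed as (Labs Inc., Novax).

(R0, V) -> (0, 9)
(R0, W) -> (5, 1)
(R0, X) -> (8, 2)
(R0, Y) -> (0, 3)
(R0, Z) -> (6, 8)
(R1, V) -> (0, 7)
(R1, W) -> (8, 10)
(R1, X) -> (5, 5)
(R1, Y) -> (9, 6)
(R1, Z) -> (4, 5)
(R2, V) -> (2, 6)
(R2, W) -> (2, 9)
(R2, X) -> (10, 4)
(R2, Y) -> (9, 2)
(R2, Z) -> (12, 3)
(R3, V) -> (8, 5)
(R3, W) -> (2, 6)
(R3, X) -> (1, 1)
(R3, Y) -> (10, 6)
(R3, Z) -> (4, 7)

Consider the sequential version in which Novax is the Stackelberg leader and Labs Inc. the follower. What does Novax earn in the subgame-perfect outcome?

Labs Inc. best-responds to each possible Novax move:
- V: BR = R3, leader payoff 5.
- W: BR = R1, leader payoff 10.
- X: BR = R2, leader payoff 4.
- Y: BR = R3, leader payoff 6.
- Z: BR = R2, leader payoff 3.
Among 5, 10, 4, 6, 3, the best is 10 at W. Subgame-perfect outcome: (R1, W) with payoffs (8, 10).

10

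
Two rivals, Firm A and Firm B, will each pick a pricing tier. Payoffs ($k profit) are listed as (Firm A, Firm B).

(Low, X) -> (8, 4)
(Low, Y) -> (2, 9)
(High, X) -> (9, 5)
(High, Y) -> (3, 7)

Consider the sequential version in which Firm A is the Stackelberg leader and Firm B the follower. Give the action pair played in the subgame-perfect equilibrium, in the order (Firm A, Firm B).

Work backward from Firm B's decision.
- Low: BR = Y, leader payoff 2.
- High: BR = Y, leader payoff 3.
Maximizing over 2, 3, Firm A chooses High. Subgame-perfect outcome: (High, Y) with payoffs (3, 7).

(High, Y)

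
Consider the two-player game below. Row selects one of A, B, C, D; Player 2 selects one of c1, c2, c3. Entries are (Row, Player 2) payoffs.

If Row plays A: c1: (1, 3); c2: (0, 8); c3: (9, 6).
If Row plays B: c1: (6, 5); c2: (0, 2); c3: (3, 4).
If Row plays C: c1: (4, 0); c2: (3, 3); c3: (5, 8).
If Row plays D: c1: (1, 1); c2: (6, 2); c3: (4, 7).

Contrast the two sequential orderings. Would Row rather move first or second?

If Row leads: Player 2's best replies are A→c2, B→c1, C→c3, D→c3; Row's induced payoffs 0, 6, 5, 4; outcome (B, c1), payoffs (6, 5).
If Player 2 leads: Row's best replies are c1→B, c2→D, c3→A; Player 2's induced payoffs 5, 2, 6; outcome (A, c3), payoffs (9, 6).
Row gets 6 moving first and 9 moving second, so Row prefers to move second.

second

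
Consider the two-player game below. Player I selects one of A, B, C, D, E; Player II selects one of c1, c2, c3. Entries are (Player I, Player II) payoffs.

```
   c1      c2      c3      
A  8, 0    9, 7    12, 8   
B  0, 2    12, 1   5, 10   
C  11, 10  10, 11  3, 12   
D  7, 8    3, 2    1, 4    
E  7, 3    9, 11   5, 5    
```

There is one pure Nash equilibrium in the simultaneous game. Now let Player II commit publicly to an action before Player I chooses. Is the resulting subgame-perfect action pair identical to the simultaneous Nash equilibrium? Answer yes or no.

no

Solve by backward induction (Player II leads).
- c1: BR = C, leader payoff 10.
- c2: BR = B, leader payoff 1.
- c3: BR = A, leader payoff 8.
Player II's induced payoffs are 10, 1, 8, so Player II commits to c1. Subgame-perfect outcome: (C, c1) with payoffs (11, 10).
Under simultaneous play:
Player I's best replies: c1→C; c2→B; c3→A.
Player II's best replies: A→c3; B→c3; C→c3; D→c1; E→c2.
Only (A, c3) has each player best-responding; Nash payoffs (12, 8).
Sequential outcome (C, c1) differs from the Nash profile (A, c3).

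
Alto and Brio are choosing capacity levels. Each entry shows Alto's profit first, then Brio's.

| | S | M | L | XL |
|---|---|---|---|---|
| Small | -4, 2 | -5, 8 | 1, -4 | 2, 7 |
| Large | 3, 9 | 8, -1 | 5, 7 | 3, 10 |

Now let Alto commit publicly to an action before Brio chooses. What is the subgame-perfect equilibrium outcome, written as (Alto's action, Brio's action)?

(Large, XL)

Solve by backward induction (Alto leads).
- Small: BR = M, leader payoff -5.
- Large: BR = XL, leader payoff 3.
Among -5, 3, the best is 3 at Large. Subgame-perfect outcome: (Large, XL) with payoffs (3, 10).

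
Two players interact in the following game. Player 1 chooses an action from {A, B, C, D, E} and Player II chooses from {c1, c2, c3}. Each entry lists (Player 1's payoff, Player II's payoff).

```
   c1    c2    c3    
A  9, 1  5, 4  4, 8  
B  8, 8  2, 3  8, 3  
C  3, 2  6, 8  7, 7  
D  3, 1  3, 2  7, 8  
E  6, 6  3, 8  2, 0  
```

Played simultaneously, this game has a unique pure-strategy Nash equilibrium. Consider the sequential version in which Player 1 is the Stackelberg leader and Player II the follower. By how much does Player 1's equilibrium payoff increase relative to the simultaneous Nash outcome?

2

Solve by backward induction (Player 1 leads).
- A: BR = c3, leader payoff 4.
- B: BR = c1, leader payoff 8.
- C: BR = c2, leader payoff 6.
- D: BR = c3, leader payoff 7.
- E: BR = c2, leader payoff 3.
Maximizing over 4, 8, 6, 7, 3, Player 1 chooses B. Subgame-perfect outcome: (B, c1) with payoffs (8, 8).
Now find the simultaneous Nash equilibrium.
Player 1's best replies: c1→A; c2→C; c3→B.
Player II's best replies: A→c3; B→c1; C→c2; D→c3; E→c2.
The unique mutual best reply is (C, c2), giving (6, 8).
Player 1's commitment gain: 8 − 6 = 2.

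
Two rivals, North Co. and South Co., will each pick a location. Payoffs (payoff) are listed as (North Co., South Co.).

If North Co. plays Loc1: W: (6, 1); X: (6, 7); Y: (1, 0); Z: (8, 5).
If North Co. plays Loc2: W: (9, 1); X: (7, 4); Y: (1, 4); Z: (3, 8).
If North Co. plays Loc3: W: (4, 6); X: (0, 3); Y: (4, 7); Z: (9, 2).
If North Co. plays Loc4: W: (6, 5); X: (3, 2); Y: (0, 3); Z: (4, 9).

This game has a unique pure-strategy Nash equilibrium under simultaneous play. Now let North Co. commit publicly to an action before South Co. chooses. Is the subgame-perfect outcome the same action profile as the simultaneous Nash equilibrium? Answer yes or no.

no

Solve by backward induction (North Co. leads).
- Loc1 → South Co. plays X (best of 1, 7, 0, 5); North Co. gets 6.
- Loc2 → South Co. plays Z (best of 1, 4, 4, 8); North Co. gets 3.
- Loc3 → South Co. plays Y (best of 6, 3, 7, 2); North Co. gets 4.
- Loc4 → South Co. plays Z (best of 5, 2, 3, 9); North Co. gets 4.
Among 6, 3, 4, 4, the best is 6 at Loc1. Subgame-perfect outcome: (Loc1, X) with payoffs (6, 7).
Under simultaneous play:
North Co.'s best replies: W→Loc2; X→Loc2; Y→Loc3; Z→Loc3.
South Co.'s best replies: Loc1→X; Loc2→Z; Loc3→Y; Loc4→Z.
The unique mutual best reply is (Loc3, Y), giving (4, 7).
Sequential outcome (Loc1, X) differs from the Nash profile (Loc3, Y).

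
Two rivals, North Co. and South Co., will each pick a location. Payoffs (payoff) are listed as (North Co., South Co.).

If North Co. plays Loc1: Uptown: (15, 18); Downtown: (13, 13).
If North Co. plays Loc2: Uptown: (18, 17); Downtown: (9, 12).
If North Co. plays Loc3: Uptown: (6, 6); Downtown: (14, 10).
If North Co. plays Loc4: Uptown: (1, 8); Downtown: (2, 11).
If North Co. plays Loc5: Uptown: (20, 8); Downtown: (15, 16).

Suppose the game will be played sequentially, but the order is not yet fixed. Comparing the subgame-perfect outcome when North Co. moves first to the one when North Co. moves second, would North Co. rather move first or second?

If North Co. leads: South Co.'s best replies are Loc1→Uptown, Loc2→Uptown, Loc3→Downtown, Loc4→Downtown, Loc5→Downtown; North Co.'s induced payoffs 15, 18, 14, 2, 15; outcome (Loc2, Uptown), payoffs (18, 17).
If South Co. leads: North Co.'s best replies are Uptown→Loc5, Downtown→Loc5; South Co.'s induced payoffs 8, 16; outcome (Loc5, Downtown), payoffs (15, 16).
North Co. gets 18 moving first and 15 moving second, so North Co. prefers to move first.

first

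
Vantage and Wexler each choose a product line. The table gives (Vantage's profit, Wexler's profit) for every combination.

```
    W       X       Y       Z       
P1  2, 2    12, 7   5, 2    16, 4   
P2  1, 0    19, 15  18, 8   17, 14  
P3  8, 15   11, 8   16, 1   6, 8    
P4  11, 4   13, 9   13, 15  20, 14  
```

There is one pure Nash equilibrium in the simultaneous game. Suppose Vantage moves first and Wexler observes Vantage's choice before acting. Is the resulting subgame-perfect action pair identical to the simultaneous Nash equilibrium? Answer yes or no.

Solve by backward induction (Vantage leads).
- P1: Wexler compares 2, 7, 2, 4 and picks X; Vantage would get 12.
- P2: Wexler compares 0, 15, 8, 14 and picks X; Vantage would get 19.
- P3: Wexler compares 15, 8, 1, 8 and picks W; Vantage would get 8.
- P4: Wexler compares 4, 9, 15, 14 and picks Y; Vantage would get 13.
Among 12, 19, 8, 13, the best is 19 at P2. Subgame-perfect outcome: (P2, X) with payoffs (19, 15).
Under simultaneous play:
Vantage's best replies: W→P4; X→P2; Y→P2; Z→P4.
Wexler's best replies: P1→X; P2→X; P3→W; P4→Y.
Only (P2, X) has each player best-responding; Nash payoffs (19, 15).
Sequential outcome (P2, X) coincides with the Nash profile (P2, X).

yes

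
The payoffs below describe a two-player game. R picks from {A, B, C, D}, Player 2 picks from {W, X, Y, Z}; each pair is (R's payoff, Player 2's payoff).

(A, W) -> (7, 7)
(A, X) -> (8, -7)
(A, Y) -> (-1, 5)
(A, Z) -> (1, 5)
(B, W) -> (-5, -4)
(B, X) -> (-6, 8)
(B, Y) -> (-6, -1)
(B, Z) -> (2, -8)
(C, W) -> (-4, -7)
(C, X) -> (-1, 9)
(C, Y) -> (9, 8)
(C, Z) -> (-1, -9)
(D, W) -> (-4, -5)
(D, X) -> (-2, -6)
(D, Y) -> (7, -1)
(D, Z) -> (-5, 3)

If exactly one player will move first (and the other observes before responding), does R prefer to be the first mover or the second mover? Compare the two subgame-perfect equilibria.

second

If R leads: Player 2's best replies are A→W, B→X, C→X, D→Z; R's induced payoffs 7, -6, -1, -5; outcome (A, W), payoffs (7, 7).
If Player 2 leads: R's best replies are W→A, X→A, Y→C, Z→B; Player 2's induced payoffs 7, -7, 8, -8; outcome (C, Y), payoffs (9, 8).
R gets 7 moving first and 9 moving second, so R prefers to move second.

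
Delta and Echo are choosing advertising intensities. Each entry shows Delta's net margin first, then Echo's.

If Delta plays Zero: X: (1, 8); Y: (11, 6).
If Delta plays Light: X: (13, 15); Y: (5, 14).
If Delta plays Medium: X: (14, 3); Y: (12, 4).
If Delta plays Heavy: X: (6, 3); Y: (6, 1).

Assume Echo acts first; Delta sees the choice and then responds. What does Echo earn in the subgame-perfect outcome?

4

Work backward from Delta's decision.
- X: Delta compares 1, 13, 14, 6 and picks Medium; Echo would get 3.
- Y: Delta compares 11, 5, 12, 6 and picks Medium; Echo would get 4.
Among 3, 4, the best is 4 at Y. Subgame-perfect outcome: (Medium, Y) with payoffs (12, 4).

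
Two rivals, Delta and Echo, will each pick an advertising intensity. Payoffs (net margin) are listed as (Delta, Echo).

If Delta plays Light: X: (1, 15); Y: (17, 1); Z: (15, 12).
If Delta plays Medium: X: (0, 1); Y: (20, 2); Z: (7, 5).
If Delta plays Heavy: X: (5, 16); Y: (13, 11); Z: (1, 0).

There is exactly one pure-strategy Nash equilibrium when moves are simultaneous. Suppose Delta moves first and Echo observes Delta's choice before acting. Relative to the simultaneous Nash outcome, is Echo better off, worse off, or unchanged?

Solve by backward induction (Delta leads).
- Light → Echo plays X (best of 15, 1, 12); Delta gets 1.
- Medium → Echo plays Z (best of 1, 2, 5); Delta gets 7.
- Heavy → Echo plays X (best of 16, 11, 0); Delta gets 5.
Delta's induced payoffs are 1, 7, 5, so Delta commits to Medium. Subgame-perfect outcome: (Medium, Z) with payoffs (7, 5).
For the simultaneous game, intersect best replies.
Delta's best replies: X→Heavy; Y→Medium; Z→Light.
Echo's best replies: Light→X; Medium→Z; Heavy→X.
The unique mutual best reply is (Heavy, X), giving (5, 16).
Echo earns 5 sequentially versus 16 at the Nash outcome: worse off.

worse off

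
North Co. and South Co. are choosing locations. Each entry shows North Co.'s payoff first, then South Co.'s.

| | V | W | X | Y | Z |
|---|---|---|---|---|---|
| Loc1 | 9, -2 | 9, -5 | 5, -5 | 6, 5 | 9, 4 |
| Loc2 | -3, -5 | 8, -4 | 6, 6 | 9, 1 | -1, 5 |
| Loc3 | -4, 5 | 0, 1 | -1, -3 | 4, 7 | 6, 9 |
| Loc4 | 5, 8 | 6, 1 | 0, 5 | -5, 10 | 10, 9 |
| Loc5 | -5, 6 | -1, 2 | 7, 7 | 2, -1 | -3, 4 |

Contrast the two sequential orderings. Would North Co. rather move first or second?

If North Co. leads: South Co.'s best replies are Loc1→Y, Loc2→X, Loc3→Z, Loc4→Y, Loc5→X; North Co.'s induced payoffs 6, 6, 6, -5, 7; outcome (Loc5, X), payoffs (7, 7).
If South Co. leads: North Co.'s best replies are V→Loc1, W→Loc1, X→Loc5, Y→Loc2, Z→Loc4; South Co.'s induced payoffs -2, -5, 7, 1, 9; outcome (Loc4, Z), payoffs (10, 9).
North Co. gets 7 moving first and 10 moving second, so North Co. prefers to move second.

second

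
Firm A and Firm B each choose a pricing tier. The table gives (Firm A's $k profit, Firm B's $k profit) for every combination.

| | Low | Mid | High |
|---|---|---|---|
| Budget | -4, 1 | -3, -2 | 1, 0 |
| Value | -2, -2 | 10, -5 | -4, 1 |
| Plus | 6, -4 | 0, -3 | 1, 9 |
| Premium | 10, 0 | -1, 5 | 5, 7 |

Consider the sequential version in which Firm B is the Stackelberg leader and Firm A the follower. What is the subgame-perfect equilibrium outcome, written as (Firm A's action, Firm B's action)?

Backward induction with Firm B moving first.
- Low → Firm A plays Premium (best of -4, -2, 6, 10); Firm B gets 0.
- Mid → Firm A plays Value (best of -3, 10, 0, -1); Firm B gets -5.
- High → Firm A plays Premium (best of 1, -4, 1, 5); Firm B gets 7.
Maximizing over 0, -5, 7, Firm B chooses High. Subgame-perfect outcome: (Premium, High) with payoffs (5, 7).

(Premium, High)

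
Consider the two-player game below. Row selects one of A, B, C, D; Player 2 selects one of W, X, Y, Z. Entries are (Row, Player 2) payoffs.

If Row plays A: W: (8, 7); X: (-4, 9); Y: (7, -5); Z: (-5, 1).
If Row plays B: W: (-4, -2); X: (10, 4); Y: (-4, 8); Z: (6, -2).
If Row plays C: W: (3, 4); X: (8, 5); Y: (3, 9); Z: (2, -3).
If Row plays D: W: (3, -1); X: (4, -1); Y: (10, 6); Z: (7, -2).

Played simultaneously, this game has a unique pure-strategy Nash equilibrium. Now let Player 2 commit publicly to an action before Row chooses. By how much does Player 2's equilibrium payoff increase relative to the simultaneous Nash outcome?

Solve by backward induction (Player 2 leads).
- W → Row plays A (best of 8, -4, 3, 3); Player 2 gets 7.
- X → Row plays B (best of -4, 10, 8, 4); Player 2 gets 4.
- Y → Row plays D (best of 7, -4, 3, 10); Player 2 gets 6.
- Z → Row plays D (best of -5, 6, 2, 7); Player 2 gets -2.
Among 7, 4, 6, -2, the best is 7 at W. Subgame-perfect outcome: (A, W) with payoffs (8, 7).
Under simultaneous play:
Row's best replies: W→A; X→B; Y→D; Z→D.
Player 2's best replies: A→X; B→Y; C→Y; D→Y.
The unique mutual best reply is (D, Y), giving (10, 6).
Player 2's commitment gain: 7 − 6 = 1.

1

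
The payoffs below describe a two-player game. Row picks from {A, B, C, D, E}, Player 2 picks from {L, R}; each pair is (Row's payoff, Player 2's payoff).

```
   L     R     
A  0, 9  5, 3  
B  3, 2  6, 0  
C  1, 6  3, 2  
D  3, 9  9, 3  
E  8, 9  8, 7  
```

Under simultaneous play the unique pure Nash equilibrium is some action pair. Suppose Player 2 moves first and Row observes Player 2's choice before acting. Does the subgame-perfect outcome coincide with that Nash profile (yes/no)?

yes

Work backward from Row's decision.
- L: Row compares 0, 3, 1, 3, 8 and picks E; Player 2 would get 9.
- R: Row compares 5, 6, 3, 9, 8 and picks D; Player 2 would get 3.
Among 9, 3, the best is 9 at L. Subgame-perfect outcome: (E, L) with payoffs (8, 9).
Now find the simultaneous Nash equilibrium.
Row's best replies: L→E; R→D.
Player 2's best replies: A→L; B→L; C→L; D→L; E→L.
The unique mutual best reply is (E, L), giving (8, 9).
Sequential outcome (E, L) coincides with the Nash profile (E, L).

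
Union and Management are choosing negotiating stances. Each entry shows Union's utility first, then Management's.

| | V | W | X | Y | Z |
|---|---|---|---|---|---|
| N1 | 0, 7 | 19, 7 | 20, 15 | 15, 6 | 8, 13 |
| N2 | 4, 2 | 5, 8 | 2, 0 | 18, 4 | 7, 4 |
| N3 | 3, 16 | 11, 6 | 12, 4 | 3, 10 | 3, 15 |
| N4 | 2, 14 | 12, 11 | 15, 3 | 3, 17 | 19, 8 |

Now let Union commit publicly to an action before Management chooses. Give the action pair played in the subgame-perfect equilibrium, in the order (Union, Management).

Management best-responds to each possible Union move:
- N1: Management compares 7, 7, 15, 6, 13 and picks X; Union would get 20.
- N2: Management compares 2, 8, 0, 4, 4 and picks W; Union would get 5.
- N3: Management compares 16, 6, 4, 10, 15 and picks V; Union would get 3.
- N4: Management compares 14, 11, 3, 17, 8 and picks Y; Union would get 3.
Among 20, 5, 3, 3, the best is 20 at N1. Subgame-perfect outcome: (N1, X) with payoffs (20, 15).

(N1, X)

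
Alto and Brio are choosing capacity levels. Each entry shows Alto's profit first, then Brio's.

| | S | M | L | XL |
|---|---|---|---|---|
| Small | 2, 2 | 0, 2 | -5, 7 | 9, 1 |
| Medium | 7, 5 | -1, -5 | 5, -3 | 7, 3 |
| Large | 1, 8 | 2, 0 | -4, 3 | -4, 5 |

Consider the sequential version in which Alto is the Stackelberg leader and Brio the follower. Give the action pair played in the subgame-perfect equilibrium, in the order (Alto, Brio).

Brio best-responds to each possible Alto move:
- Small → Brio plays L (best of 2, 2, 7, 1); Alto gets -5.
- Medium → Brio plays S (best of 5, -5, -3, 3); Alto gets 7.
- Large → Brio plays S (best of 8, 0, 3, 5); Alto gets 1.
Alto's induced payoffs are -5, 7, 1, so Alto commits to Medium. Subgame-perfect outcome: (Medium, S) with payoffs (7, 5).

(Medium, S)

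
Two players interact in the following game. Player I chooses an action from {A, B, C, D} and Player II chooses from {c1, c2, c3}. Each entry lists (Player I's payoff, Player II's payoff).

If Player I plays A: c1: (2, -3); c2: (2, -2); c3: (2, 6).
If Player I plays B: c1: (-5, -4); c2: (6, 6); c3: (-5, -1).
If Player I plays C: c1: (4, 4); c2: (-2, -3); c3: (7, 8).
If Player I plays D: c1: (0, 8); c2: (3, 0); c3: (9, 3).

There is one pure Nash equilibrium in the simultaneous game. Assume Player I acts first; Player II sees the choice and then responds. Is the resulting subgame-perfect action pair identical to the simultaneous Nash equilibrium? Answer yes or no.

no

Work backward from Player II's decision.
- A: BR = c3, leader payoff 2.
- B: BR = c2, leader payoff 6.
- C: BR = c3, leader payoff 7.
- D: BR = c1, leader payoff 0.
Maximizing over 2, 6, 7, 0, Player I chooses C. Subgame-perfect outcome: (C, c3) with payoffs (7, 8).
Under simultaneous play:
Player I's best replies: c1→C; c2→B; c3→D.
Player II's best replies: A→c3; B→c2; C→c3; D→c1.
The unique mutual best reply is (B, c2), giving (6, 6).
Sequential outcome (C, c3) differs from the Nash profile (B, c2).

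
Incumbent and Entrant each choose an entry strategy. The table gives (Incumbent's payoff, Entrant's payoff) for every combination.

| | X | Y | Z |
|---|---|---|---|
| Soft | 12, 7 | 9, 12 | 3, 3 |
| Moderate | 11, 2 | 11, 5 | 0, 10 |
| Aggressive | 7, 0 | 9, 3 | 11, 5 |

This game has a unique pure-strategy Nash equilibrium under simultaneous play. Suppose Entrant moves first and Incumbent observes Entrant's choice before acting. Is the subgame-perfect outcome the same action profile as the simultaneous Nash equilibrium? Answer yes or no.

no

Backward induction with Entrant moving first.
- X → Incumbent plays Soft (best of 12, 11, 7); Entrant gets 7.
- Y → Incumbent plays Moderate (best of 9, 11, 9); Entrant gets 5.
- Z → Incumbent plays Aggressive (best of 3, 0, 11); Entrant gets 5.
Maximizing over 7, 5, 5, Entrant chooses X. Subgame-perfect outcome: (Soft, X) with payoffs (12, 7).
For the simultaneous game, intersect best replies.
Incumbent's best replies: X→Soft; Y→Moderate; Z→Aggressive.
Entrant's best replies: Soft→Y; Moderate→Z; Aggressive→Z.
Only (Aggressive, Z) has each player best-responding; Nash payoffs (11, 5).
Sequential outcome (Soft, X) differs from the Nash profile (Aggressive, Z).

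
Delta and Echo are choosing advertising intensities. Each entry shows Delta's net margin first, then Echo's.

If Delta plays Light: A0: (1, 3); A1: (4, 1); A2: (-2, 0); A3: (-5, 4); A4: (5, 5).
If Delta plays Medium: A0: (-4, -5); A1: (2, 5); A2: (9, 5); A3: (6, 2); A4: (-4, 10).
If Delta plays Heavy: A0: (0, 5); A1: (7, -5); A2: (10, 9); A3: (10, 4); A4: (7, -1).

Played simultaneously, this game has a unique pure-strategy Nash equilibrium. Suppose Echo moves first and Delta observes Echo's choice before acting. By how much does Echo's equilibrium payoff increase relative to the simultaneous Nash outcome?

Work backward from Delta's decision.
- A0 → Delta plays Light (best of 1, -4, 0); Echo gets 3.
- A1 → Delta plays Heavy (best of 4, 2, 7); Echo gets -5.
- A2 → Delta plays Heavy (best of -2, 9, 10); Echo gets 9.
- A3 → Delta plays Heavy (best of -5, 6, 10); Echo gets 4.
- A4 → Delta plays Heavy (best of 5, -4, 7); Echo gets -1.
Among 3, -5, 9, 4, -1, the best is 9 at A2. Subgame-perfect outcome: (Heavy, A2) with payoffs (10, 9).
Now find the simultaneous Nash equilibrium.
Delta's best replies: A0→Light; A1→Heavy; A2→Heavy; A3→Heavy; A4→Heavy.
Echo's best replies: Light→A4; Medium→A4; Heavy→A2.
Only (Heavy, A2) has each player best-responding; Nash payoffs (10, 9).
Echo's commitment gain: 9 − 9 = 0.

0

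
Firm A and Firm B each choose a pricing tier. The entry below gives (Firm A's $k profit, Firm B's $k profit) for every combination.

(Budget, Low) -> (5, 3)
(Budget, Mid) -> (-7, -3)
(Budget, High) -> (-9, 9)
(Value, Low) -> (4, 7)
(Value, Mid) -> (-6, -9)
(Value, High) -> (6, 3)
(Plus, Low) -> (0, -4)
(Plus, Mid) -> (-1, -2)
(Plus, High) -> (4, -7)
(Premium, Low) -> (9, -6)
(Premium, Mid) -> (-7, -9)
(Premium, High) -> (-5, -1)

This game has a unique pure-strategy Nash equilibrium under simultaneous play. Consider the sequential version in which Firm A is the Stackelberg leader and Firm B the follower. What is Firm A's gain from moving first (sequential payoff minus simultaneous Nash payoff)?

Firm B best-responds to each possible Firm A move:
- Budget: Firm B compares 3, -3, 9 and picks High; Firm A would get -9.
- Value: Firm B compares 7, -9, 3 and picks Low; Firm A would get 4.
- Plus: Firm B compares -4, -2, -7 and picks Mid; Firm A would get -1.
- Premium: Firm B compares -6, -9, -1 and picks High; Firm A would get -5.
Firm A's induced payoffs are -9, 4, -1, -5, so Firm A commits to Value. Subgame-perfect outcome: (Value, Low) with payoffs (4, 7).
Now find the simultaneous Nash equilibrium.
Firm A's best replies: Low→Premium; Mid→Plus; High→Value.
Firm B's best replies: Budget→High; Value→Low; Plus→Mid; Premium→High.
Only (Plus, Mid) has each player best-responding; Nash payoffs (-1, -2).
Firm A's commitment gain: 4 − -1 = 5.

5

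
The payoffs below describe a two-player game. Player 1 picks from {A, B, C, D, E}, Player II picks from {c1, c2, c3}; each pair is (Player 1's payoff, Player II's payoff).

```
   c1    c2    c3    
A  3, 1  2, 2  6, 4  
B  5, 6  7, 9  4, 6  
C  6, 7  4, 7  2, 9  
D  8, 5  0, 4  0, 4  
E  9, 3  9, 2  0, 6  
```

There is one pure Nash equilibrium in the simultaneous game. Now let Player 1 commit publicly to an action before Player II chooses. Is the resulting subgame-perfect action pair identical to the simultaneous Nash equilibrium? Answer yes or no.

Backward induction with Player 1 moving first.
- A → Player II plays c3 (best of 1, 2, 4); Player 1 gets 6.
- B → Player II plays c2 (best of 6, 9, 6); Player 1 gets 7.
- C → Player II plays c3 (best of 7, 7, 9); Player 1 gets 2.
- D → Player II plays c1 (best of 5, 4, 4); Player 1 gets 8.
- E → Player II plays c3 (best of 3, 2, 6); Player 1 gets 0.
Maximizing over 6, 7, 2, 8, 0, Player 1 chooses D. Subgame-perfect outcome: (D, c1) with payoffs (8, 5).
Under simultaneous play:
Player 1's best replies: c1→E; c2→E; c3→A.
Player II's best replies: A→c3; B→c2; C→c3; D→c1; E→c3.
The unique mutual best reply is (A, c3), giving (6, 4).
Sequential outcome (D, c1) differs from the Nash profile (A, c3).

no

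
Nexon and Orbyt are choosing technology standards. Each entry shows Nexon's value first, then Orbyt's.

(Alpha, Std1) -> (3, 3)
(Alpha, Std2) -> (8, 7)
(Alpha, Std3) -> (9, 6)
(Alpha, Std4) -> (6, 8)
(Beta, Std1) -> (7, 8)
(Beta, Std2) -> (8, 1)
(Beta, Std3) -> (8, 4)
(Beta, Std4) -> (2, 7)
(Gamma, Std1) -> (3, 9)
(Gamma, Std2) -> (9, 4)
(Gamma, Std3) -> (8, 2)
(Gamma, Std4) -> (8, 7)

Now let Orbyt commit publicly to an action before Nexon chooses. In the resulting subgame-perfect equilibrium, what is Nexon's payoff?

Backward induction with Orbyt moving first.
- Std1: BR = Beta, leader payoff 8.
- Std2: BR = Gamma, leader payoff 4.
- Std3: BR = Alpha, leader payoff 6.
- Std4: BR = Gamma, leader payoff 7.
Among 8, 4, 6, 7, the best is 8 at Std1. Subgame-perfect outcome: (Beta, Std1) with payoffs (7, 8).

7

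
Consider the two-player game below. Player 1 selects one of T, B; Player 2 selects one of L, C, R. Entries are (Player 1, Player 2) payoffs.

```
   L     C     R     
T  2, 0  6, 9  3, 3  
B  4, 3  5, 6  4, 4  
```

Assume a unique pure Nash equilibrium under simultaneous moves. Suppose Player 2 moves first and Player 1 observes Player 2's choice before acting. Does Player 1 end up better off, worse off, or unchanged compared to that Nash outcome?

unchanged

Solve by backward induction (Player 2 leads).
- L: BR = B, leader payoff 3.
- C: BR = T, leader payoff 9.
- R: BR = B, leader payoff 4.
Among 3, 9, 4, the best is 9 at C. Subgame-perfect outcome: (T, C) with payoffs (6, 9).
Now find the simultaneous Nash equilibrium.
Player 1's best replies: L→B; C→T; R→B.
Player 2's best replies: T→C; B→C.
The unique mutual best reply is (T, C), giving (6, 9).
Player 1 earns 6 sequentially versus 6 at the Nash outcome: unchanged.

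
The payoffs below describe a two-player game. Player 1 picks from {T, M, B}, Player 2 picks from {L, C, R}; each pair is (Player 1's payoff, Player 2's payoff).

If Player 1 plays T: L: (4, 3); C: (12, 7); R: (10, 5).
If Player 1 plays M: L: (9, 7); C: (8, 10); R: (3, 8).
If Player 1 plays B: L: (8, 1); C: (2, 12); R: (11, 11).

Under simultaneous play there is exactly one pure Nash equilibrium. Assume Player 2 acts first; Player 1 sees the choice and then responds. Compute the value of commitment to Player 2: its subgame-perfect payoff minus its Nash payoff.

Work backward from Player 1's decision.
- L: Player 1 compares 4, 9, 8 and picks M; Player 2 would get 7.
- C: Player 1 compares 12, 8, 2 and picks T; Player 2 would get 7.
- R: Player 1 compares 10, 3, 11 and picks B; Player 2 would get 11.
Maximizing over 7, 7, 11, Player 2 chooses R. Subgame-perfect outcome: (B, R) with payoffs (11, 11).
For the simultaneous game, intersect best replies.
Player 1's best replies: L→M; C→T; R→B.
Player 2's best replies: T→C; M→C; B→C.
The unique mutual best reply is (T, C), giving (12, 7).
Player 2's commitment gain: 11 − 7 = 4.

4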